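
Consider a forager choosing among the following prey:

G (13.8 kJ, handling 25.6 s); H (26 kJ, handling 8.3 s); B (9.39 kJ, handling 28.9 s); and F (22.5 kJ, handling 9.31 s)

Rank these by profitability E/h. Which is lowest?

Profitability E/h (kJ/s): G = 13.8/25.6 = 0.539, H = 26/8.3 = 3.13, B = 9.39/28.9 = 0.325, F = 22.5/9.31 = 2.42.
Ranked: H > F > G > B.

B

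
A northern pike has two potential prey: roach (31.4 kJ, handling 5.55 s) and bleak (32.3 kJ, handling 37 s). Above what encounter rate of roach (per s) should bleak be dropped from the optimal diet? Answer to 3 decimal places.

The zero-one rule: include bleak iff E₂/h₂ > λE₁/(1+λh₁). Equality gives the switch point.
λE₁h₂ = E₂ + λE₂h₁ ⇒ λ = E₂/(E₁h₂ − E₂h₁) = 32.3/(1162 − 179.3) = 0.03287 per s.

0.033 per s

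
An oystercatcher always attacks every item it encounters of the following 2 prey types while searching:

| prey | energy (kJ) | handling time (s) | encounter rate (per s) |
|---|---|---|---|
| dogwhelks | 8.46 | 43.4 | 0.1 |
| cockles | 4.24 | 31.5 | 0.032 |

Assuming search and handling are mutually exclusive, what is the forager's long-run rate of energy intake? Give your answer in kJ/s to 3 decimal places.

R = Σλ_iE_i / (1 + Σλ_ih_i)
Numerator: 0.1×8.46 + 0.032×4.24 = 0.9817
Denominator: 1 + 0.1×43.4 + 0.032×31.5 = 6.348
R = 0.9817/6.348 = 0.1546 kJ/s

0.155 kJ/s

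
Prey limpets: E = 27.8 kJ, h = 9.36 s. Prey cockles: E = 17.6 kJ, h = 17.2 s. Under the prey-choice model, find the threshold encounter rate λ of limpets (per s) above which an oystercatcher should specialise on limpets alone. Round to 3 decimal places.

The zero-one rule: include cockles iff E₂/h₂ > λE₁/(1+λh₁). Equality gives the switch point.
λE₁h₂ = E₂ + λE₂h₁ ⇒ λ = E₂/(E₁h₂ − E₂h₁) = 17.6/(478.2 − 164.7) = 0.05615 per s.

0.056 per s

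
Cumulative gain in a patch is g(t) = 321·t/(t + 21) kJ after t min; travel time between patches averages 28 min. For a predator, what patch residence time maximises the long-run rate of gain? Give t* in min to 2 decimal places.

24.25 min

Maximise g(t)/(T+t): set derivative to zero → g'(t)(T+t) = g(t).
g'(t) = 321·21/(t + 21)². Setting 321·21/(t+21)² = 321t/[(t+21)(28+t)] gives 21(28+t) = t(t+21), so t² = 21×28 = 588.
t* = √588 = 24.25 min.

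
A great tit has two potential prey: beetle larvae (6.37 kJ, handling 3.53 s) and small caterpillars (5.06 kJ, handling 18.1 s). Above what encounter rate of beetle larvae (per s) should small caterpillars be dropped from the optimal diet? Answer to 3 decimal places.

At the threshold, the rate on beetle larvae alone equals the profitability of small caterpillars: λ·6.37/(1 + λ·3.53) = 5.06/18.1 = 0.2796.
Rearranging, λ(6.37 − 0.2796×3.53) = 0.2796, so λ = 0.2796/5.383 = 0.05193 per s.

0.052 per s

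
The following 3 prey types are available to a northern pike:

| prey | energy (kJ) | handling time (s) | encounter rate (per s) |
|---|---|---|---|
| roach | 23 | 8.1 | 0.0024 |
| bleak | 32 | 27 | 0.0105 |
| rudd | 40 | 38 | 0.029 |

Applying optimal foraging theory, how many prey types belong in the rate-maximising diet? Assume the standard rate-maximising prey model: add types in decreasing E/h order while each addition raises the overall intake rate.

Profitabilities (E/h, kJ/s): roach 2.84, bleak 1.19, rudd 1.05. Add prey in this order while the next type's profitability exceeds the intake rate on those already taken.
Rate on top 1: 0.05415. bleak: 1.19 > 0.05415 → include.
Rate on top 2: 0.3002. rudd: 1.05 > 0.3002 → include.
Optimal diet: roach, bleak, rudd — 3 of 3 types.

3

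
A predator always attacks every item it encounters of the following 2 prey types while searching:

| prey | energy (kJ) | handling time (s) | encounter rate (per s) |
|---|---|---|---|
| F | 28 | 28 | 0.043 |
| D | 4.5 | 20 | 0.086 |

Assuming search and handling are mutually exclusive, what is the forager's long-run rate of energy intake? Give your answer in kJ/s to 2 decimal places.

R = (0.043×28 + 0.086×4.5) / (1 + 0.043×28 + 0.086×20) = 1.591/3.924 = 0.4055 kJ/s.

0.41 kJ/s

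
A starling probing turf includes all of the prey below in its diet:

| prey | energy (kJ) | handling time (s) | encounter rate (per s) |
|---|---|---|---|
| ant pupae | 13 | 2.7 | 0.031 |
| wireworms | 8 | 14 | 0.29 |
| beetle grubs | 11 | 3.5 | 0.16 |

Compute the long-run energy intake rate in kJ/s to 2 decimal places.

R = (0.031×13 + 0.29×8 + 0.16×11) / (1 + 0.031×2.7 + 0.29×14 + 0.16×3.5) = 4.483/5.704 = 0.786 kJ/s.

0.79 kJ/s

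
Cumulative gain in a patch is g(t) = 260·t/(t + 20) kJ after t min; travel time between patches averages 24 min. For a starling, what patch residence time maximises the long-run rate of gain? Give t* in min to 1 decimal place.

21.9 min

By the marginal value theorem, leave when the instantaneous gain rate g'(t) equals the habitat-wide average g(t)/(T + t).
g'(t) = 260·20/(t + 20)². Setting 260·20/(t+20)² = 260t/[(t+20)(24+t)] gives 20(24+t) = t(t+20), so t² = 20×24 = 480.
t* = √480 = 21.91 min.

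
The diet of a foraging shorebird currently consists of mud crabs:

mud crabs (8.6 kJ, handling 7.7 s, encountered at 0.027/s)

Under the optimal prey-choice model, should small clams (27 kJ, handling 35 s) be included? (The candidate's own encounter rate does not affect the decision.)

Yes

Intake rate on the current diet: R = (0.027×8.6) / (1 + 0.027×7.7) = 0.2322/1.208 = 0.1922 kJ/s.
Profitability of small clams: 27/35 = 0.7714 kJ/s.
Since 0.7714 > R, including small clams increases the long-run rate.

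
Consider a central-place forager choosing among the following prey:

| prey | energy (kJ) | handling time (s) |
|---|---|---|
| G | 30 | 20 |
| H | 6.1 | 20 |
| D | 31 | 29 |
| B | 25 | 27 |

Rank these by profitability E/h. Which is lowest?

In descending order of E/h:
G: 30/20 = 1.5 kJ/s
D: 31/29 = 1.07 kJ/s
B: 25/27 = 0.926 kJ/s
H: 6.1/20 = 0.305 kJ/s

H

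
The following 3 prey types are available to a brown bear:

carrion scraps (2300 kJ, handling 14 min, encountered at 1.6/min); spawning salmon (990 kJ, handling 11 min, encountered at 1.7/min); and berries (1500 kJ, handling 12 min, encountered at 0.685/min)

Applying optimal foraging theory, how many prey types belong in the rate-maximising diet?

1

Rank by E/h (kJ/min): carrion scraps 164, berries 125, spawning salmon 90. Include each in turn until the next type's E/h falls below the running intake rate.
Rate on top 1: 157.3. berries: 125 < 157.3 → exclude; stop.
Optimal diet: carrion scraps — 1 of 3 types.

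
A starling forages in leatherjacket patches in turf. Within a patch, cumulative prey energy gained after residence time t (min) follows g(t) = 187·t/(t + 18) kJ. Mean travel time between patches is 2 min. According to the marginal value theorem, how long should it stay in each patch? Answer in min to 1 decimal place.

6.0 min

By the marginal value theorem, leave when the instantaneous gain rate g'(t) equals the habitat-wide average g(t)/(T + t).
g'(t) = 187·18/(t + 18)². Setting 187·18/(t+18)² = 187t/[(t+18)(2+t)] gives 18(2+t) = t(t+18), so t² = 18×2 = 36.
t* = √36 = 6 min.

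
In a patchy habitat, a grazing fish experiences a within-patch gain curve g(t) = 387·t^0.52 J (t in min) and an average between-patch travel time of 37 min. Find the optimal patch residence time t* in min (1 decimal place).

40.1 min

Maximise g(t)/(T+t): set derivative to zero → g'(t)(T+t) = g(t).
g'(t) = 0.52·387·t^-0.48. Setting 0.52·387·t^-0.48 = 387·t^0.52/(37+t) gives 0.52(37+t) = t, so 0.48·t = 0.52×37.
t* = 0.52×37/0.48 = 40.08 min.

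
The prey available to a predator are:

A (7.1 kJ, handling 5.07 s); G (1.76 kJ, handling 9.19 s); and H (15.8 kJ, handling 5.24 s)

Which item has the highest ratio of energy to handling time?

Profitability E/h (kJ/s): A = 7.1/5.07 = 1.4, G = 1.76/9.19 = 0.192, H = 15.8/5.24 = 3.02.
Ranked: H > A > G.

H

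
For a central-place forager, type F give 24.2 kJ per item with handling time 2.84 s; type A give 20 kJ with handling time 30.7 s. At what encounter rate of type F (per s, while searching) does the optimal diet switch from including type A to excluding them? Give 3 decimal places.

0.029 per s

The zero-one rule: include type A iff E₂/h₂ > λE₁/(1+λh₁). Equality gives the switch point.
λE₁h₂ = E₂ + λE₂h₁ ⇒ λ = E₂/(E₁h₂ − E₂h₁) = 20/(742.9 − 56.8) = 0.02915 per s.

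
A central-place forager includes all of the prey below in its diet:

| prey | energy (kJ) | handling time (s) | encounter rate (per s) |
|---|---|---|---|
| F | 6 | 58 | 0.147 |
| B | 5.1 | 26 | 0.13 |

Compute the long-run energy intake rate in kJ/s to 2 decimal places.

0.12 kJ/s

Energy encountered per unit search time: 0.147×6 + 0.13×5.1 = 1.545 kJ/s.
Handling time per unit search time: 0.147×58 + 0.13×26 = 11.91.
Rate = 1.545/(1 + 11.91) = 0.1197 kJ/s.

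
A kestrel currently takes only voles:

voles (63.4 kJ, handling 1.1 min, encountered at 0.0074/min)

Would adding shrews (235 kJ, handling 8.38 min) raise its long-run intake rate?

Yes

On voles alone, R = ΣλE/(1+Σλh) = 0.4692/1.008 = 0.4654 kJ/min.
shrews: E/h = 235/8.38 = 28.04 kJ/min.
Since 28.04 > R, including shrews increases the long-run rate.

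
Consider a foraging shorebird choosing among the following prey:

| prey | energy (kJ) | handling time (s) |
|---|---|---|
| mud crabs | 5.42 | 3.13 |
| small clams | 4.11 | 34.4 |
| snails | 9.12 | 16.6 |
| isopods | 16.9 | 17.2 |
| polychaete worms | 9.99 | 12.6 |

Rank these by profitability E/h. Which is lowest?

small clams

Profitability E/h (kJ/s): mud crabs = 5.42/3.13 = 1.73, small clams = 4.11/34.4 = 0.119, snails = 9.12/16.6 = 0.549, isopods = 16.9/17.2 = 0.983, polychaete worms = 9.99/12.6 = 0.793.
Ranked: mud crabs > isopods > polychaete worms > snails > small clams.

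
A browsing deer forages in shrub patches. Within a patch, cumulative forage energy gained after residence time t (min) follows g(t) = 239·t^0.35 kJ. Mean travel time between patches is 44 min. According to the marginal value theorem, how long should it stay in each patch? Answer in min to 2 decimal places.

By the marginal value theorem, leave when the instantaneous gain rate g'(t) equals the habitat-wide average g(t)/(T + t).
g'(t) = 0.35·239·t^-0.65. Setting 0.35·239·t^-0.65 = 239·t^0.35/(44+t) gives 0.35(44+t) = t, so 0.65·t = 0.35×44.
t* = 0.35×44/0.65 = 23.69 min.

23.69 min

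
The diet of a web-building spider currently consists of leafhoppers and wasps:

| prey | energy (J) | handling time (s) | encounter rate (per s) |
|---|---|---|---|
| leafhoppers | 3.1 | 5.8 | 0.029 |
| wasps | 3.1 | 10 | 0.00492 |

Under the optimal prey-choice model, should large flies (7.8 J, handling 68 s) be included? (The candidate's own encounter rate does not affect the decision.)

Yes

Intake rate on the current diet: R = (0.029×3.1 + 0.00492×3.1) / (1 + 0.029×5.8 + 0.00492×10) = 0.1052/1.217 = 0.08637 J/s.
large flies: E/h = 7.8/68 = 0.1147 J/s.
0.1147 > 0.08637, so adding large flies raises the average — include it.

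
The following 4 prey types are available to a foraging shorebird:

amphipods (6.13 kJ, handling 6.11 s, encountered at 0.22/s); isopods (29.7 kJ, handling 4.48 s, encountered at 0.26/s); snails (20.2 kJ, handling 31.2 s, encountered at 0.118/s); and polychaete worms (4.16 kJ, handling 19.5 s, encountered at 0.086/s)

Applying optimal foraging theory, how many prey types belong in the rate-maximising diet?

Profitabilities (E/h, kJ/s): isopods 6.63, amphipods 1, snails 0.647, polychaete worms 0.213. Add prey in this order while the next type's profitability exceeds the intake rate on those already taken.
Rate on top 1: 3.567. amphipods: 1 < 3.567 → exclude; stop.
Optimal diet: isopods — 1 of 4 types.

1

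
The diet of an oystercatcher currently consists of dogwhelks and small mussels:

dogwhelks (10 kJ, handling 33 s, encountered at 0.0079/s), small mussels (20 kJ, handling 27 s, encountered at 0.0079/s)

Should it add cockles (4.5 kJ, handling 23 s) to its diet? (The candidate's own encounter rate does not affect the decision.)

Current rate: (0.0079×10 + 0.0079×20)/(1 + 0.0079×33 + 0.0079×27) = 0.1608 kJ/s.
cockles: E/h = 4.5/23 = 0.1957 kJ/s.
Since 0.1957 > R, including cockles increases the long-run rate.

Yes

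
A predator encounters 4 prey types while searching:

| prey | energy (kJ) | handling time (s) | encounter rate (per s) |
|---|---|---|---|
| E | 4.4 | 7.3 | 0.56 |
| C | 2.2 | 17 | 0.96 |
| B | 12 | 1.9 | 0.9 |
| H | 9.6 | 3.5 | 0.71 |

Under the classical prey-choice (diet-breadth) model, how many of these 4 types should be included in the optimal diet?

1

Rank by E/h (kJ/s): B 6.32, H 2.74, E 0.603, C 0.129. Include each in turn until the next type's E/h falls below the running intake rate.
Rate on top 1: 3.985. H: 2.74 < 3.985 → exclude; stop.
Optimal diet: B — 1 of 4 types.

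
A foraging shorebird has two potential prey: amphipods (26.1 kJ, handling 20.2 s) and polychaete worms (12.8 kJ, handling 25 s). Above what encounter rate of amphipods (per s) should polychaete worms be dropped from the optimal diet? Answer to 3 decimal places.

The zero-one rule: include polychaete worms iff E₂/h₂ > λE₁/(1+λh₁). Equality gives the switch point.
λE₁h₂ = E₂ + λE₂h₁ ⇒ λ = E₂/(E₁h₂ − E₂h₁) = 12.8/(652.5 − 258.6) = 0.03249 per s.

0.032 per s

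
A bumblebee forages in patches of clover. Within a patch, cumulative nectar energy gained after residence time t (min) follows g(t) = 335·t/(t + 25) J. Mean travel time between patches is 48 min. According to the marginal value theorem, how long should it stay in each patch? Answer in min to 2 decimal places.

34.64 min

By the marginal value theorem, leave when the instantaneous gain rate g'(t) equals the habitat-wide average g(t)/(T + t).
g'(t) = 335·25/(t + 25)². Setting 335·25/(t+25)² = 335t/[(t+25)(48+t)] gives 25(48+t) = t(t+25), so t² = 25×48 = 1200.
t* = √1200 = 34.64 min.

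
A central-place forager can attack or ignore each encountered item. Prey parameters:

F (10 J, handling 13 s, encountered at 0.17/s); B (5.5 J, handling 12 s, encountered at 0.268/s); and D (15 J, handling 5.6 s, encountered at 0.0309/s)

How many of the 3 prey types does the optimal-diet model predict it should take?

Rank by E/h (J/s): D 2.68, F 0.769, B 0.458. Include each in turn until the next type's E/h falls below the running intake rate.
Rate on top 1: 0.3951. F: 0.769 > 0.3951 → include.
Rate on top 2: 0.6395. B: 0.458 < 0.6395 → exclude; stop.
Optimal diet: D, F — 2 of 3 types.

2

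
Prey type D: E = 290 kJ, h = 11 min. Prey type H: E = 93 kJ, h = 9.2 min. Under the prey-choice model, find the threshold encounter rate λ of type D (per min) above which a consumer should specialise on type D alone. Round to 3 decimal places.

The zero-one rule: include type H iff E₂/h₂ > λE₁/(1+λh₁). Equality gives the switch point.
λE₁h₂ = E₂ + λE₂h₁ ⇒ λ = E₂/(E₁h₂ − E₂h₁) = 93/(2668 − 1023) = 0.05653 per min.

0.057 per min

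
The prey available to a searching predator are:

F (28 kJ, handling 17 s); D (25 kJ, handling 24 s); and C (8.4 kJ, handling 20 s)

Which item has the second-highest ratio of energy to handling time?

D

Profitability E/h (kJ/s): F = 28/17 = 1.65, D = 25/24 = 1.04, C = 8.4/20 = 0.42.
Ranked: F > D > C.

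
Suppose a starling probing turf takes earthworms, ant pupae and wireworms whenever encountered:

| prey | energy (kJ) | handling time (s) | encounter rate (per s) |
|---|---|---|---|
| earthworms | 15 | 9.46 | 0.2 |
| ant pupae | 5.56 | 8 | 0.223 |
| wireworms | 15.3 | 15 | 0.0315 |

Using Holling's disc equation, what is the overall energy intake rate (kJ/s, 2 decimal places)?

Energy encountered per unit search time: 0.2×15 + 0.223×5.56 + 0.0315×15.3 = 4.722 kJ/s.
Handling time per unit search time: 0.2×9.46 + 0.223×8 + 0.0315×15 = 4.149.
Rate = 4.722/(1 + 4.149) = 0.9171 kJ/s.

0.92 kJ/s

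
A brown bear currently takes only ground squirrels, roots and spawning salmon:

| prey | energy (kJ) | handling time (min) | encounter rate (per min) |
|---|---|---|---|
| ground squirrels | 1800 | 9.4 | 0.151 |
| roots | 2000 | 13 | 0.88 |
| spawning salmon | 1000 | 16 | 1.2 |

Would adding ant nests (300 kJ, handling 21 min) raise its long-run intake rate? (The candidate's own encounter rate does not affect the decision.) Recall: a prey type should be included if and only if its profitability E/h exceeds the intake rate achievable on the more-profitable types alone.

No

Current rate: (0.151×1800 + 0.88×2000 + 1.2×1000)/(1 + 0.151×9.4 + 0.88×13 + 1.2×16) = 97.76 kJ/min.
Profitability of ant nests: 300/21 = 14.29 kJ/min.
14.29 < 97.76, so adding ant nests would lower the average — exclude it.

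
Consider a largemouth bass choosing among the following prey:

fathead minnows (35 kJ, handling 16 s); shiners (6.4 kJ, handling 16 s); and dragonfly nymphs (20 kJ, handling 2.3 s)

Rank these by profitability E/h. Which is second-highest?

fathead minnows

Profitability E/h (kJ/s): fathead minnows = 35/16 = 2.19, shiners = 6.4/16 = 0.4, dragonfly nymphs = 20/2.3 = 8.7.
Ranked: dragonfly nymphs > fathead minnows > shiners.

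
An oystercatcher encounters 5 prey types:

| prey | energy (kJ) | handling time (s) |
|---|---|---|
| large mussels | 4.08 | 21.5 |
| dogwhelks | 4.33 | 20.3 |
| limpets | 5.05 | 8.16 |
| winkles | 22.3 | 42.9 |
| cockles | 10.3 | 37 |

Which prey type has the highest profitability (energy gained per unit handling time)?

limpets

In descending order of E/h:
limpets: 5.05/8.16 = 0.619 kJ/s
winkles: 22.3/42.9 = 0.52 kJ/s
cockles: 10.3/37 = 0.278 kJ/s
dogwhelks: 4.33/20.3 = 0.213 kJ/s
large mussels: 4.08/21.5 = 0.19 kJ/s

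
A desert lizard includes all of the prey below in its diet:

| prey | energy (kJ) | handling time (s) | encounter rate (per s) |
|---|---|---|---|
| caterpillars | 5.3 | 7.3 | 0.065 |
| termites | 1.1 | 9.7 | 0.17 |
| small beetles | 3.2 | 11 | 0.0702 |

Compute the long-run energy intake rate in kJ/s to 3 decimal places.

0.194 kJ/s

Energy encountered per unit search time: 0.065×5.3 + 0.17×1.1 + 0.0702×3.2 = 0.7561 kJ/s.
Handling time per unit search time: 0.065×7.3 + 0.17×9.7 + 0.0702×11 = 2.896.
Rate = 0.7561/(1 + 2.896) = 0.1941 kJ/s.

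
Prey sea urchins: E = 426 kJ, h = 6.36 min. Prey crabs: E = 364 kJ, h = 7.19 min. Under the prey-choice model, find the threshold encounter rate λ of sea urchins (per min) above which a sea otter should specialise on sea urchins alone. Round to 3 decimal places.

0.487 per min

Drop crabs once their profitability E₂/h₂ falls below the rate achievable on sea urchins alone: E₂/h₂ = λE₁/(1 + λh₁).
Solve for λ: λE₁h₂ = E₂(1 + λh₁) → λ(E₁h₂ − E₂h₁) = E₂ → λ = E₂/(E₁h₂ − E₂h₁).
λ = 364/(426×7.19 − 364×6.36) = 364/747.9 = 0.4867 per min.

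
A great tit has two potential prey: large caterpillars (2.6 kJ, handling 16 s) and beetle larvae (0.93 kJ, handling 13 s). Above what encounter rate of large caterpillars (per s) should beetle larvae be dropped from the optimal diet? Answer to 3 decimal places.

At the threshold, the rate on large caterpillars alone equals the profitability of beetle larvae: λ·2.6/(1 + λ·16) = 0.93/13 = 0.07154.
Rearranging, λ(2.6 − 0.07154×16) = 0.07154, so λ = 0.07154/1.455 = 0.04915 per s.

0.049 per s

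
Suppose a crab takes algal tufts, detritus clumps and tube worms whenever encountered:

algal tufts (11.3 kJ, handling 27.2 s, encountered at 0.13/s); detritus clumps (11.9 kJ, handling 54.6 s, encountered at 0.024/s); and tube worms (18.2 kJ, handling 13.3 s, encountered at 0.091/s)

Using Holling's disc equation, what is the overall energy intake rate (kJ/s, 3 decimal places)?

R = (0.13×11.3 + 0.024×11.9 + 0.091×18.2) / (1 + 0.13×27.2 + 0.024×54.6 + 0.091×13.3) = 3.411/7.057 = 0.4833 kJ/s.

0.483 kJ/s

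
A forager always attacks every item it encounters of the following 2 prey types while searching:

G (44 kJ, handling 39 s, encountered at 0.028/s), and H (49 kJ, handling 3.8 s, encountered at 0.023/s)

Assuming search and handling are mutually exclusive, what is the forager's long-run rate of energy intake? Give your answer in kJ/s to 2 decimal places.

Energy encountered per unit search time: 0.028×44 + 0.023×49 = 2.359 kJ/s.
Handling time per unit search time: 0.028×39 + 0.023×3.8 = 1.179.
Rate = 2.359/(1 + 1.179) = 1.082 kJ/s.

1.08 kJ/s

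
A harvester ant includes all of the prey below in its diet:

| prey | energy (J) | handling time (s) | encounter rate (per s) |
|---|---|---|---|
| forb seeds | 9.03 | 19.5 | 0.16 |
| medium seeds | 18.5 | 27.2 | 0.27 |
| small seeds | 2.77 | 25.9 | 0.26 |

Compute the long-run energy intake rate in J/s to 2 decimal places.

0.39 J/s

R = Σλ_iE_i / (1 + Σλ_ih_i)
Numerator: 0.16×9.03 + 0.27×18.5 + 0.26×2.77 = 7.16
Denominator: 1 + 0.16×19.5 + 0.27×27.2 + 0.26×25.9 = 18.2
R = 7.16/18.2 = 0.3934 J/s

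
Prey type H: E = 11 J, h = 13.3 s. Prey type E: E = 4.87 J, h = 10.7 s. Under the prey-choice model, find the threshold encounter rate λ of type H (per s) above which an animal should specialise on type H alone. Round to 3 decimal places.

At the threshold, the rate on type H alone equals the profitability of type E: λ·11/(1 + λ·13.3) = 4.87/10.7 = 0.4551.
Rearranging, λ(11 − 0.4551×13.3) = 0.4551, so λ = 0.4551/4.947 = 0.09201 per s.

0.092 per s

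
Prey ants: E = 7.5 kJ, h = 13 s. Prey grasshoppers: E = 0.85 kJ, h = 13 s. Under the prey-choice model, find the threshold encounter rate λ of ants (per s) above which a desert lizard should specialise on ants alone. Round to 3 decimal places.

Drop grasshoppers once their profitability E₂/h₂ falls below the rate achievable on ants alone: E₂/h₂ = λE₁/(1 + λh₁).
Solve for λ: λE₁h₂ = E₂(1 + λh₁) → λ(E₁h₂ − E₂h₁) = E₂ → λ = E₂/(E₁h₂ − E₂h₁).
λ = 0.85/(7.5×13 − 0.85×13) = 0.85/86.45 = 0.009832 per s.

0.010 per s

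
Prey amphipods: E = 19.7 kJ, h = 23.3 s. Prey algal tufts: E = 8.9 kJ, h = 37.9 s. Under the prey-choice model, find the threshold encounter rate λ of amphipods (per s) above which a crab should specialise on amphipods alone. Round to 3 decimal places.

At the threshold, the rate on amphipods alone equals the profitability of algal tufts: λ·19.7/(1 + λ·23.3) = 8.9/37.9 = 0.2348.
Rearranging, λ(19.7 − 0.2348×23.3) = 0.2348, so λ = 0.2348/14.23 = 0.0165 per s.

0.017 per s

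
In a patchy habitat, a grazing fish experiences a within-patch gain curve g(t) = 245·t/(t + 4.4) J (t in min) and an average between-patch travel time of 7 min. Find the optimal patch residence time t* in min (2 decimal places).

5.55 min

Optimal t* satisfies g'(t*) = g(t*)/(T + t*).
g'(t) = 245·4.4/(t + 4.4)². Setting 245·4.4/(t+4.4)² = 245t/[(t+4.4)(7+t)] gives 4.4(7+t) = t(t+4.4), so t² = 4.4×7 = 30.8.
t* = √30.8 = 5.55 min.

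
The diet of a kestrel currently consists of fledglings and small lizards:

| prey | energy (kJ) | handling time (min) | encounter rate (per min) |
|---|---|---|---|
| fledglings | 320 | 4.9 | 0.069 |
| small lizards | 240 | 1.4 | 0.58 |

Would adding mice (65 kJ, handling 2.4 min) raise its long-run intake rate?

Intake rate on the current diet: R = (0.069×320 + 0.58×240) / (1 + 0.069×4.9 + 0.58×1.4) = 161.3/2.15 = 75.01 kJ/min.
Profitability of mice: 65/2.4 = 27.08 kJ/min.
Since 27.08 < R, time spent handling mice is better spent searching.

No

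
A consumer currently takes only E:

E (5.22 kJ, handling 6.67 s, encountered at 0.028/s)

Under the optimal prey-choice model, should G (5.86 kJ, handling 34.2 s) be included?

On E alone, R = ΣλE/(1+Σλh) = 0.1462/1.187 = 0.1232 kJ/s.
G: E/h = 5.86/34.2 = 0.1713 kJ/s.
0.1713 > 0.1232, so adding G raises the average — include it.

Yes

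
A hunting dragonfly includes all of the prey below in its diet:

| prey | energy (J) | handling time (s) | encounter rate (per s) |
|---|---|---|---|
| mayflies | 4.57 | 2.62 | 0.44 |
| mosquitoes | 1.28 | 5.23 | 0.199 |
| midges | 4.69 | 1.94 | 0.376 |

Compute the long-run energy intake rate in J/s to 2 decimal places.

R = Σλ_iE_i / (1 + Σλ_ih_i)
Numerator: 0.44×4.57 + 0.199×1.28 + 0.376×4.69 = 4.029
Denominator: 1 + 0.44×2.62 + 0.199×5.23 + 0.376×1.94 = 3.923
R = 4.029/3.923 = 1.027 J/s

1.03 J/s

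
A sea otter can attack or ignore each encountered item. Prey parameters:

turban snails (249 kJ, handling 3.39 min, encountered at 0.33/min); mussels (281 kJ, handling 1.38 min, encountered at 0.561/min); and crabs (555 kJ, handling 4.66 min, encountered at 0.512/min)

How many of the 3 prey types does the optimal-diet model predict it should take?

2

Rank by E/h (kJ/min): mussels 204, crabs 119, turban snails 73.5. Include each in turn until the next type's E/h falls below the running intake rate.
Rate on top 1: 88.85. crabs: 119 > 88.85 → include.
Rate on top 2: 106.2. turban snails: 73.5 < 106.2 → exclude; stop.
Optimal diet: mussels, crabs — 2 of 3 types.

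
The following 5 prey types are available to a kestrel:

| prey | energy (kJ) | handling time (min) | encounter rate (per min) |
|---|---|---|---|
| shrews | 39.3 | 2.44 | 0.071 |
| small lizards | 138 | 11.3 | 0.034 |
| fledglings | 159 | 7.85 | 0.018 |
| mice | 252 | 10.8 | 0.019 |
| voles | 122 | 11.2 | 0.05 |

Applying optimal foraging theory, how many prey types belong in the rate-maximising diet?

Rank by E/h (kJ/min): mice 23.3, fledglings 20.3, shrews 16.1, small lizards 12.2, voles 10.9. Include each in turn until the next type's E/h falls below the running intake rate.
Rate on top 1: 3.973. fledglings: 20.3 > 3.973 → include.
Rate on top 2: 5.681. shrews: 16.1 > 5.681 → include.
Rate on top 3: 6.87. small lizards: 12.2 > 6.87 → include.
Rate on top 4: 7.948. voles: 10.9 > 7.948 → include.
Optimal diet: mice, fledglings, shrews, small lizards, voles — 5 of 5 types.

5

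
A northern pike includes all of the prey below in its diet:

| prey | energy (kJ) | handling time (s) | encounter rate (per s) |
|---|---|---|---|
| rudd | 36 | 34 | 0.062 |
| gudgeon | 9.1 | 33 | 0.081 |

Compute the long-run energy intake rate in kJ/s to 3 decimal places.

0.514 kJ/s

Energy encountered per unit search time: 0.062×36 + 0.081×9.1 = 2.969 kJ/s.
Handling time per unit search time: 0.062×34 + 0.081×33 = 4.781.
Rate = 2.969/(1 + 4.781) = 0.5136 kJ/s.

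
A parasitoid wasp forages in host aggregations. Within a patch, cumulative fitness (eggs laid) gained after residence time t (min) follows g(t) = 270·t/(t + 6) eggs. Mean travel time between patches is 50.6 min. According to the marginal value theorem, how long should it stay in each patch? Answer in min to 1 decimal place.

17.4 min

By the marginal value theorem, leave when the instantaneous gain rate g'(t) equals the habitat-wide average g(t)/(T + t).
g'(t) = 270·6/(t + 6)². Setting 270·6/(t+6)² = 270t/[(t+6)(50.6+t)] gives 6(50.6+t) = t(t+6), so t² = 6×50.6 = 303.6.
t* = √303.6 = 17.42 min.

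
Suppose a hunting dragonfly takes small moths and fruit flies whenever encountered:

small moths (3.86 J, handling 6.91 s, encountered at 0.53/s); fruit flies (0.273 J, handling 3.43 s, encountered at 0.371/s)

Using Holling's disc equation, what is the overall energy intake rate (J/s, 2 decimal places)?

R = Σλ_iE_i / (1 + Σλ_ih_i)
Numerator: 0.53×3.86 + 0.371×0.273 = 2.147
Denominator: 1 + 0.53×6.91 + 0.371×3.43 = 5.935
R = 2.147/5.935 = 0.3618 J/s

0.36 J/s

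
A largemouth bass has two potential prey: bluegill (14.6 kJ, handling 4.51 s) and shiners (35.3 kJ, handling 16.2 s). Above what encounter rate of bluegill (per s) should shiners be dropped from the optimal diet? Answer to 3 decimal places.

0.457 per s

The zero-one rule: include shiners iff E₂/h₂ > λE₁/(1+λh₁). Equality gives the switch point.
λE₁h₂ = E₂ + λE₂h₁ ⇒ λ = E₂/(E₁h₂ − E₂h₁) = 35.3/(236.5 − 159.2) = 0.4566 per s.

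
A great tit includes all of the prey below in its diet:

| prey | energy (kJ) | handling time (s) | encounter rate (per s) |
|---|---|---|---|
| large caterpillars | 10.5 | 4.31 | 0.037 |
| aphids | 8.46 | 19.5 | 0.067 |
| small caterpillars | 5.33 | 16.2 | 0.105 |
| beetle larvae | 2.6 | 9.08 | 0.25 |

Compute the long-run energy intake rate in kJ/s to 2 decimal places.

R = (0.037×10.5 + 0.067×8.46 + 0.105×5.33 + 0.25×2.6) / (1 + 0.037×4.31 + 0.067×19.5 + 0.105×16.2 + 0.25×9.08) = 2.165/6.437 = 0.3363 kJ/s.

0.34 kJ/s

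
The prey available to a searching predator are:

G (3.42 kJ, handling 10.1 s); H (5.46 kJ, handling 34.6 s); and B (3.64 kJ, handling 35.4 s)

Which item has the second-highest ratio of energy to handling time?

Profitability E/h (kJ/s): G = 3.42/10.1 = 0.339, H = 5.46/34.6 = 0.158, B = 3.64/35.4 = 0.103.
Ranked: G > H > B.

H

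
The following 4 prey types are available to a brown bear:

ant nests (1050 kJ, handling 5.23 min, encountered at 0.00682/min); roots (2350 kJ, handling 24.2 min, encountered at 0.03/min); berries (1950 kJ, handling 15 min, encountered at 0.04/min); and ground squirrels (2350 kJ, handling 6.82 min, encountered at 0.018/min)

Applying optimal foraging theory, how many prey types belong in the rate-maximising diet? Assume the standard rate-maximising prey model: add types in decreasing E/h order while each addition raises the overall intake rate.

Profitabilities (E/h, kJ/min): ground squirrels 345, ant nests 201, berries 130, roots 97.1. Add prey in this order while the next type's profitability exceeds the intake rate on those already taken.
Rate on top 1: 37.68. ant nests: 201 > 37.68 → include.
Rate on top 2: 42.7. berries: 130 > 42.7 → include.
Rate on top 3: 72.49. roots: 97.1 > 72.49 → include.
Optimal diet: ground squirrels, ant nests, berries, roots — 4 of 4 types.

4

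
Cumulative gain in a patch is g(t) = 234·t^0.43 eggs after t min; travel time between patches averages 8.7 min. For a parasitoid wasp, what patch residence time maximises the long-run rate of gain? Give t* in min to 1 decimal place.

6.6 min

Maximise g(t)/(T+t): set derivative to zero → g'(t)(T+t) = g(t).
g'(t) = 0.43·234·t^-0.57. Setting 0.43·234·t^-0.57 = 234·t^0.43/(8.7+t) gives 0.43(8.7+t) = t, so 0.57·t = 0.43×8.7.
t* = 0.43×8.7/0.57 = 6.563 min.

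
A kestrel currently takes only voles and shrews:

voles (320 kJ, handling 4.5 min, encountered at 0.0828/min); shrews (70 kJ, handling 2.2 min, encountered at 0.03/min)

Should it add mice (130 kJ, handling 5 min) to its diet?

Current rate: (0.0828×320 + 0.03×70)/(1 + 0.0828×4.5 + 0.03×2.2) = 19.88 kJ/min.
mice: E/h = 130/5 = 26 kJ/min.
26 > 19.88, so adding mice raises the average — include it.

Yes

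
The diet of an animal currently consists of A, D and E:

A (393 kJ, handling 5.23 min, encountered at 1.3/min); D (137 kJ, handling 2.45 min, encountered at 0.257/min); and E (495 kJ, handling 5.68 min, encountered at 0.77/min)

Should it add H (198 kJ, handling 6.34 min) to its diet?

No

Current rate: (1.3×393 + 0.257×137 + 0.77×495)/(1 + 1.3×5.23 + 0.257×2.45 + 0.77×5.68) = 72.43 kJ/min.
H: E/h = 198/6.34 = 31.23 kJ/min.
Since 31.23 < R, time spent handling H is better spent searching.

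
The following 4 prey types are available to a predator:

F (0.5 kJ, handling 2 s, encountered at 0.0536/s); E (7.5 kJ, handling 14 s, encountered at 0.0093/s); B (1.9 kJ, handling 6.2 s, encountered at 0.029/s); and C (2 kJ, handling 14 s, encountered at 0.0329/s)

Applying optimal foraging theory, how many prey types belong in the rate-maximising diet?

Profitabilities (E/h, kJ/s): E 0.536, B 0.306, F 0.25, C 0.143. Add prey in this order while the next type's profitability exceeds the intake rate on those already taken.
Rate on top 1: 0.06171. B: 0.306 > 0.06171 → include.
Rate on top 2: 0.09531. F: 0.25 > 0.09531 → include.
Rate on top 3: 0.107. C: 0.143 > 0.107 → include.
Optimal diet: E, B, F, C — 4 of 4 types.

4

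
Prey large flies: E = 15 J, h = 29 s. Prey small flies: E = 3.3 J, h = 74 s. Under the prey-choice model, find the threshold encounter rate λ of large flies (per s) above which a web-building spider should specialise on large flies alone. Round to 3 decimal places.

At the threshold, the rate on large flies alone equals the profitability of small flies: λ·15/(1 + λ·29) = 3.3/74 = 0.04459.
Rearranging, λ(15 − 0.04459×29) = 0.04459, so λ = 0.04459/13.71 = 0.003253 per s.

0.003 per s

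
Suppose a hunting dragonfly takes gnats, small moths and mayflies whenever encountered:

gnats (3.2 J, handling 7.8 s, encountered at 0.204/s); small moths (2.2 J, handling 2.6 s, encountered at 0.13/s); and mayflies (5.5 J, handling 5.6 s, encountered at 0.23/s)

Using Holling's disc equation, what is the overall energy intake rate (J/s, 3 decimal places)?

R = Σλ_iE_i / (1 + Σλ_ih_i)
Numerator: 0.204×3.2 + 0.13×2.2 + 0.23×5.5 = 2.204
Denominator: 1 + 0.204×7.8 + 0.13×2.6 + 0.23×5.6 = 4.217
R = 2.204/4.217 = 0.5226 J/s

0.523 J/s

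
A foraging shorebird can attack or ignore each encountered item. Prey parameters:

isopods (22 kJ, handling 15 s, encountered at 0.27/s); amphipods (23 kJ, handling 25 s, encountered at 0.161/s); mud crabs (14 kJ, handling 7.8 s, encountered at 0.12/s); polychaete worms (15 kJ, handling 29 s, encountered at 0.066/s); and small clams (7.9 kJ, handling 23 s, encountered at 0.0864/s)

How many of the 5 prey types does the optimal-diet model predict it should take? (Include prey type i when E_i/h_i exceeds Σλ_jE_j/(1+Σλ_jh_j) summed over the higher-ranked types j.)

E/h in descending order: mud crabs 1.79, isopods 1.47, amphipods 0.92, polychaete worms 0.517, small clams 0.343 kJ/s. The optimal diet is the largest prefix of this list for which every included type satisfies E_i/h_i > R on the types above it.
Rate on top 1: 0.8678. isopods: 1.47 > 0.8678 → include.
Rate on top 2: 1.273. amphipods: 0.92 < 1.273 → exclude; stop.
Optimal diet: mud crabs, isopods — 2 of 5 types.

2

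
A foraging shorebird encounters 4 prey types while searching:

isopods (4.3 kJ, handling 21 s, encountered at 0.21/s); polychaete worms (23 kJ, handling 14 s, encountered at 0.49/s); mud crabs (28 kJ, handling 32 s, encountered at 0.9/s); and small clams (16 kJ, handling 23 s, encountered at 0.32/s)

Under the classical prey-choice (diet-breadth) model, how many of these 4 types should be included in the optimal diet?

1

E/h in descending order: polychaete worms 1.64, mud crabs 0.875, small clams 0.696, isopods 0.205 kJ/s. The optimal diet is the largest prefix of this list for which every included type satisfies E_i/h_i > R on the types above it.
Rate on top 1: 1.434. mud crabs: 0.875 < 1.434 → exclude; stop.
Optimal diet: polychaete worms — 1 of 4 types.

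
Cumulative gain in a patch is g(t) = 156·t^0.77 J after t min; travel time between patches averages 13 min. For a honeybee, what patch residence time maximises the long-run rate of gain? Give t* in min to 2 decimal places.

43.52 min

Optimal t* satisfies g'(t*) = g(t*)/(T + t*).
g'(t) = 0.77·156·t^-0.23. Setting 0.77·156·t^-0.23 = 156·t^0.77/(13+t) gives 0.77(13+t) = t, so 0.23·t = 0.77×13.
t* = 0.77×13/0.23 = 43.52 min.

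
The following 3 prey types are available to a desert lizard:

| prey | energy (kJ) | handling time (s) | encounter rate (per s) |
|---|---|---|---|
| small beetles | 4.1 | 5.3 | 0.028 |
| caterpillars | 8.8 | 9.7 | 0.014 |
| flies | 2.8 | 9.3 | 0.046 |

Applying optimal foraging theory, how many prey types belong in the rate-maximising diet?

3

E/h in descending order: caterpillars 0.907, small beetles 0.774, flies 0.301 kJ/s. The optimal diet is the largest prefix of this list for which every included type satisfies E_i/h_i > R on the types above it.
Rate on top 1: 0.1085. small beetles: 0.774 > 0.1085 → include.
Rate on top 2: 0.1853. flies: 0.301 > 0.1853 → include.
Optimal diet: caterpillars, small beetles, flies — 3 of 3 types.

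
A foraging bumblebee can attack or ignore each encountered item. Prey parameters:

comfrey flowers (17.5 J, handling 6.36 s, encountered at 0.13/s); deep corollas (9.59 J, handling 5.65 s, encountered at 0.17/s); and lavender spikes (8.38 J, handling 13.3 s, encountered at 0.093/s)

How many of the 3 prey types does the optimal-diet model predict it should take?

E/h in descending order: comfrey flowers 2.75, deep corollas 1.7, lavender spikes 0.63 J/s. The optimal diet is the largest prefix of this list for which every included type satisfies E_i/h_i > R on the types above it.
Rate on top 1: 1.245. deep corollas: 1.7 > 1.245 → include.
Rate on top 2: 1.401. lavender spikes: 0.63 < 1.401 → exclude; stop.
Optimal diet: comfrey flowers, deep corollas — 2 of 3 types.

2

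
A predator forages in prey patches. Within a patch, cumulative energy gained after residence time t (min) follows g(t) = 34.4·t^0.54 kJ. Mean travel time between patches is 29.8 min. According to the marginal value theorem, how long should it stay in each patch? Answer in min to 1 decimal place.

Optimal t* satisfies g'(t*) = g(t*)/(T + t*).
g'(t) = 0.54·34.4·t^-0.46. Setting 0.54·34.4·t^-0.46 = 34.4·t^0.54/(29.8+t) gives 0.54(29.8+t) = t, so 0.46·t = 0.54×29.8.
t* = 0.54×29.8/0.46 = 34.98 min.

35.0 min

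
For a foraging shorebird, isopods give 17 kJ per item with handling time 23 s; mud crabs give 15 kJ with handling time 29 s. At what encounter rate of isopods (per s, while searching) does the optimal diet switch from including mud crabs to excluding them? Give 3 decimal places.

0.101 per s

Drop mud crabs once their profitability E₂/h₂ falls below the rate achievable on isopods alone: E₂/h₂ = λE₁/(1 + λh₁).
Solve for λ: λE₁h₂ = E₂(1 + λh₁) → λ(E₁h₂ − E₂h₁) = E₂ → λ = E₂/(E₁h₂ − E₂h₁).
λ = 15/(17×29 − 15×23) = 15/148 = 0.1014 per s.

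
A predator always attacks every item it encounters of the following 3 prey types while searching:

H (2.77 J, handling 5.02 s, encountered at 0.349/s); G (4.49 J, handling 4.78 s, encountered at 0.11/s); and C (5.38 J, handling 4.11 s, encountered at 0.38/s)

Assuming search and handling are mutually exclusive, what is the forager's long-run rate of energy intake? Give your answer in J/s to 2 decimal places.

Energy encountered per unit search time: 0.349×2.77 + 0.11×4.49 + 0.38×5.38 = 3.505 J/s.
Handling time per unit search time: 0.349×5.02 + 0.11×4.78 + 0.38×4.11 = 3.84.
Rate = 3.505/(1 + 3.84) = 0.7242 J/s.

0.72 J/s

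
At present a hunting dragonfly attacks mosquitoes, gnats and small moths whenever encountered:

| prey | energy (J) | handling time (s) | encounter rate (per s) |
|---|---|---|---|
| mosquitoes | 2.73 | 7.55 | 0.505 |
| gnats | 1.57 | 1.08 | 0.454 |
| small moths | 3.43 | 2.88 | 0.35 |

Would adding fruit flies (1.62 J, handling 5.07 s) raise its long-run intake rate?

On mosquitoes, gnats and small moths alone, R = ΣλE/(1+Σλh) = 3.292/6.311 = 0.5216 J/s.
fruit flies: E/h = 1.62/5.07 = 0.3195 J/s.
0.3195 < 0.5216, so adding fruit flies would lower the average — exclude it.

No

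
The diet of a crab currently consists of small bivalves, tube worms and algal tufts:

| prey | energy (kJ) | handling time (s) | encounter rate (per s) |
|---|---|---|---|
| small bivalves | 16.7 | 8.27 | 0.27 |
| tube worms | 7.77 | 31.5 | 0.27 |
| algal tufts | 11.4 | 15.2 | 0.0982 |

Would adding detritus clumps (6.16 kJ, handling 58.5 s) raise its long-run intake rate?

Intake rate on the current diet: R = (0.27×16.7 + 0.27×7.77 + 0.0982×11.4) / (1 + 0.27×8.27 + 0.27×31.5 + 0.0982×15.2) = 7.726/13.23 = 0.584 kJ/s.
Profitability of detritus clumps: 6.16/58.5 = 0.1053 kJ/s.
0.1053 < 0.584, so adding detritus clumps would lower the average — exclude it.

No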